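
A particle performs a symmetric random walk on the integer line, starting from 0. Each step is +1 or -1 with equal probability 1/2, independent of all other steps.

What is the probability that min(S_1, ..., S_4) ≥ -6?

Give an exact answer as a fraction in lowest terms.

Answer: 1

Derivation:
Let f(t,s) = #length-t paths at position s with S_1..S_t all ≥ -6.
f(t,s) = f(t-1,s-1) + f(t-1,s+1) for s ≥ -6; f(t,s) = 0 for s < -6.
t=0: f(0,0)=1
t=1: f(1,-1)=1 f(1,1)=1
t=2: f(2,-2)=1 f(2,0)=2 f(2,2)=1
t=3: f(3,-3)=1 f(3,-1)=3 f(3,1)=3 f(3,3)=1
t=4: f(4,-4)=1 f(4,-2)=4 f(4,0)=6 f(4,2)=4 f(4,4)=1
Σ_s f(4,s) = 16
P = 16/16 = 1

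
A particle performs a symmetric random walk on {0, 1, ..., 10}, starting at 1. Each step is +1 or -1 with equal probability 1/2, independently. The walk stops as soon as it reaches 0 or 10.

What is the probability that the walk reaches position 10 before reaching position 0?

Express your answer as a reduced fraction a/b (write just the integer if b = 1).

Symmetric walk (p = 1/2): the harmonic-function argument gives P(hit 10 before 0 | start at 1) = a/N.
P = 1/10 = 1/10

Answer: 1/10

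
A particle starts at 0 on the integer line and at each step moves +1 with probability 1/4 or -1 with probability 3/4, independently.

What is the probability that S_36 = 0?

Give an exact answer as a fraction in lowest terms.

Answer: 878973338916790425/1180591620717411303424

Derivation:
To be at 0 after 36 steps: need exactly 18 steps of +1 and 18 of -1.
Number of such sequences: C(36,18) = 9075135300
Each has probability (1/4)^18 · (3/4)^18 = 387420489/4722366482869645213696
P = 9075135300 · 387420489/4722366482869645213696 = 878973338916790425/1180591620717411303424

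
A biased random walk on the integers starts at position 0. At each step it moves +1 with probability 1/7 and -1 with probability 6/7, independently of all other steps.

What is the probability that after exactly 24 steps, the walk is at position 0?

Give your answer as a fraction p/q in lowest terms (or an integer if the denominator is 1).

To be at 0 after 24 steps: need exactly 12 steps of +1 and 12 of -1.
Number of such sequences: C(24,12) = 2704156
Each has probability (1/7)^12 · (6/7)^12 = 2176782336/191581231380566414401
P = 2704156 · 2176782336/191581231380566414401 = 840908430655488/27368747340080916343

Answer: 840908430655488/27368747340080916343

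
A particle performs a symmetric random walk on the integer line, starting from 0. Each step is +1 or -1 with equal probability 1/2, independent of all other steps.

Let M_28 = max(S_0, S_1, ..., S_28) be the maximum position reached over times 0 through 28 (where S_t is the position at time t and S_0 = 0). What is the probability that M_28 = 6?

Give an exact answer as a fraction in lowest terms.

Answer: 5368545/67108864

Derivation:
Let M_28 = max(S_0,...,S_28). Use the reflection principle: for j ≥ 1, #{paths with M_28 ≥ j} = #{S_28 ≥ j} + #{S_28 ≥ j+1}.
By reflection, #{M_28 ≥ 6} = #{S_28 ≥ 6} + #{S_28 ≥ 7} = 46295513 + 24821333 = 71116846.
#{M_28 ≥ 7} = #{S_28 ≥ 7} + #{S_28 ≥ 8} = 24821333 + 24821333 = 49642666.
#{M_28 = 6} = 71116846 - 49642666 = 21474180.
P(M_28 = 6) = 21474180/268435456 = 5368545/67108864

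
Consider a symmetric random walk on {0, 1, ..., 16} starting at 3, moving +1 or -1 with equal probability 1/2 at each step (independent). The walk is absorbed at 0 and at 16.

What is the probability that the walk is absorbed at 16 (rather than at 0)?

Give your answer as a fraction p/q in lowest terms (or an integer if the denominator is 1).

Answer: 3/16

Derivation:
Symmetric walk (p = 1/2): the harmonic-function argument gives P(hit 16 before 0 | start at 3) = a/N.
P = 3/16 = 3/16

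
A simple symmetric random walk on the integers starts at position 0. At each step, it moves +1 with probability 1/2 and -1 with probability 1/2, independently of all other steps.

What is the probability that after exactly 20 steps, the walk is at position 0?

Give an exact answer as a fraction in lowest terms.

To return to 0 after 20 steps: need exactly 10 steps of +1 and 10 of -1.
Favorable paths: C(20,10) = 184756
Total paths: 2^20 = 1048576
P = 184756/1048576 = 46189/262144

Answer: 46189/262144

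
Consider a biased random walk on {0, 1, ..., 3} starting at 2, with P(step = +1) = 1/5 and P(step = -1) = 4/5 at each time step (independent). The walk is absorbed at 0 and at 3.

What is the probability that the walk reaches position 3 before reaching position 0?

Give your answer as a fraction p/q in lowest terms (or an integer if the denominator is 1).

Answer: 5/21

Derivation:
Biased walk: p = 1/5, q = 4/5, r = q/p = 4
Gambler's ruin: P(hit 3 before 0 | start at 2) = (1 - r^a)/(1 - r^N)
r^2 = 16; r^3 = 64
P = (1 - 16) / (1 - 64) = -15 / -63 = 5/21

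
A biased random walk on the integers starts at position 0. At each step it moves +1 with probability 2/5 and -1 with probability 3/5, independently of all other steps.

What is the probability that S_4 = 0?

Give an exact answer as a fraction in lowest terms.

Answer: 216/625

Derivation:
To be at 0 after 4 steps: need exactly 2 steps of +1 and 2 of -1.
Number of such sequences: C(4,2) = 6
Each has probability (2/5)^2 · (3/5)^2 = 36/625
P = 6 · 36/625 = 216/625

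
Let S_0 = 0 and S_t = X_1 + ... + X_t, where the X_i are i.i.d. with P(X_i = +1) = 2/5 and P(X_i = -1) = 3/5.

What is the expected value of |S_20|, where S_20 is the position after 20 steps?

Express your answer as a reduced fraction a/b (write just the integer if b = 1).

Answer: 92584511554804/19073486328125

Derivation:
S_20 takes values m ≡ 0 (mod 2) with |m| ≤ 20; P(S_20=m) = C(20,(20+m)/2) · (2/5)^((20+m)/2) · (3/5)^((20-m)/2).
Distribution: P(S=-20)=3486784401/95367431640625, P(S=-18)=9298091736/19073486328125, P(S=-16)=58887914328/19073486328125, P(S=-14)=235551657312/19073486328125, P(S=-12)=667396362384/19073486328125, P(S=-10)=7118894532096/95367431640625, P(S=-8)=2372964844032/19073486328125, P(S=-6)=3163953125376/19073486328125, P(S=-4)=3427615885824/19073486328125, P(S=-2)=3046769676288/19073486328125, P(S=0)=11171488813056/95367431640625, P(S=2)=1354119856128/19073486328125, P(S=4)=677059928064/19073486328125, P(S=6)=277768175616/19073486328125, P(S=8)=92589391872/19073486328125, P(S=10)=123452522496/95367431640625, P(S=12)=5143855104/19073486328125, P(S=14)=806879232/19073486328125, P(S=16)=89653248/19073486328125, P(S=18)=6291456/19073486328125, P(S=20)=1048576/95367431640625
E[|S_20|] = Σ_m |m|·P(S_20=m) = 92584511554804/19073486328125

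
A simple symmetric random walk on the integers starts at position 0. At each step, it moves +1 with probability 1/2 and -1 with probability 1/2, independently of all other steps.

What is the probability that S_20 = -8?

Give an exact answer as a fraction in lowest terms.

To reach position -8 after 20 steps: need 6 steps of +1 and 14 of -1.
Favorable paths: C(20,6) = 38760
Total paths: 2^20 = 1048576
P = 38760/1048576 = 4845/131072

Answer: 4845/131072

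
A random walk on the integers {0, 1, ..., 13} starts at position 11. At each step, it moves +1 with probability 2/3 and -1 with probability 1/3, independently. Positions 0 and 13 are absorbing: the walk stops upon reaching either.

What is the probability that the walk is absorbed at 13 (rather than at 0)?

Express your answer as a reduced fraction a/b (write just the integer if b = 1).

Biased walk: p = 2/3, q = 1/3, r = q/p = 1/2
Gambler's ruin: P(hit 13 before 0 | start at 11) = (1 - r^a)/(1 - r^N)
r^11 = 1/2048; r^13 = 1/8192
P = (1 - 1/2048) / (1 - 1/8192) = 2047/2048 / 8191/8192 = 8188/8191

Answer: 8188/8191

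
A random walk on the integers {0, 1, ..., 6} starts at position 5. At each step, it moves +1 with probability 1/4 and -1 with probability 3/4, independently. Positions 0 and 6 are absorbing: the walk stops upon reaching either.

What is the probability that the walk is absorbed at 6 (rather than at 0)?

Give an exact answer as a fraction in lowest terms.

Answer: 121/364

Derivation:
Biased walk: p = 1/4, q = 3/4, r = q/p = 3
Gambler's ruin: P(hit 6 before 0 | start at 5) = (1 - r^a)/(1 - r^N)
r^5 = 243; r^6 = 729
P = (1 - 243) / (1 - 729) = -242 / -728 = 121/364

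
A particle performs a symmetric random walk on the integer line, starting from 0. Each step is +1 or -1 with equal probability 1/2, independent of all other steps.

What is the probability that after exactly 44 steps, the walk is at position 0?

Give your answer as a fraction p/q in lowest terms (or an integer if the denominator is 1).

Answer: 263012370465/2199023255552

Derivation:
To return to 0 after 44 steps: need exactly 22 steps of +1 and 22 of -1.
Favorable paths: C(44,22) = 2104098963720
Total paths: 2^44 = 17592186044416
P = 2104098963720/17592186044416 = 263012370465/2199023255552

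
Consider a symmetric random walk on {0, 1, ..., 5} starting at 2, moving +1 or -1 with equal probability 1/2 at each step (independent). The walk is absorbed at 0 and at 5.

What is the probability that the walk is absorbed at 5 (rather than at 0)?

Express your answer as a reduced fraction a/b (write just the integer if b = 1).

Answer: 2/5

Derivation:
Symmetric walk (p = 1/2): the harmonic-function argument gives P(hit 5 before 0 | start at 2) = a/N.
P = 2/5 = 2/5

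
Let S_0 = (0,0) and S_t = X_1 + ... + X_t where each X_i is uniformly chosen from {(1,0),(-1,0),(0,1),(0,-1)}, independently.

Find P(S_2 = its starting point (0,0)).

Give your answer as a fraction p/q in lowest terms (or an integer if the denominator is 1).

Let h be the number of horizontal steps (so 2-h are vertical). To end at (0,0) need (h+0)/2 right-steps and ((2-h)+0)/2 up-steps.
Sum over h with 0 ≤ h ≤ 2, h ≡ 0 (mod 2), 2-h ≡ 0 (mod 2):
h=0: C(2,0)·C(0,0)·C(2,1) = 1·1·2 = 2
h=2: C(2,2)·C(2,1)·C(0,0) = 1·2·1 = 2
Total favorable: 4
Total paths: 4^2 = 16
P = 4/16 = 1/4

Answer: 1/4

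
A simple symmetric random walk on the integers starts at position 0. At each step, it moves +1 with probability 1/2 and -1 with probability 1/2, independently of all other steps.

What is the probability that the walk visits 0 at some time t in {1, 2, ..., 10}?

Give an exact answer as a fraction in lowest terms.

Answer: 193/256

Derivation:
Count via complement. Let g(t,s) = #length-t paths at position s with S_1..S_t all ≠ 0.
g(t,s) = g(t-1,s-1) + g(t-1,s+1) for s ≠ 0; g(t,0) = 0.
t=0: g(0,0)=1
t=1: g(1,-1)=1 g(1,1)=1
t=2: g(2,-2)=1 g(2,2)=1
t=3: g(3,-3)=1 g(3,-1)=1 g(3,1)=1 g(3,3)=1
t=4: g(4,-4)=1 g(4,-2)=2 g(4,2)=2 g(4,4)=1
t=5: g(5,-5)=1 g(5,-3)=3 g(5,-1)=2 g(5,1)=2 g(5,3)=3 g(5,5)=1
t=6: g(6,-6)=1 g(6,-4)=4 g(6,-2)=5 g(6,2)=5 g(6,4)=4 g(6,6)=1
t=7: g(7,-7)=1 g(7,-5)=5 g(7,-3)=9 g(7,-1)=5 g(7,1)=5 g(7,3)=9 g(7,5)=5 g(7,7)=1
t=8: g(8,-8)=1 g(8,-6)=6 g(8,-4)=14 g(8,-2)=14 g(8,2)=14 g(8,4)=14 g(8,6)=6 g(8,8)=1
t=9: g(9,-9)=1 g(9,-7)=7 g(9,-5)=20 g(9,-3)=28 g(9,-1)=14 g(9,1)=14 g(9,3)=28 g(9,5)=20 g(9,7)=7 g(9,9)=1
t=10: g(10,-10)=1 g(10,-8)=8 g(10,-6)=27 g(10,-4)=48 g(10,-2)=42 g(10,2)=42 g(10,4)=48 g(10,6)=27 g(10,8)=8 g(10,10)=1
Paths never hitting 0: Σ_s g(10,s) = 252
Paths hitting 0: 2^10 - 252 = 772
P = 772/1024 = 193/256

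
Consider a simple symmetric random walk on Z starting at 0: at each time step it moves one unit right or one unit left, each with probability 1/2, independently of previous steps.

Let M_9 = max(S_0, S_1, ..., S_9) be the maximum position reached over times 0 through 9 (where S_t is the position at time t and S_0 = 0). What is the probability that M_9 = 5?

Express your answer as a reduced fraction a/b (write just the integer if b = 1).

Answer: 9/128

Derivation:
Let M_9 = max(S_0,...,S_9). Use the reflection principle: for j ≥ 1, #{paths with M_9 ≥ j} = #{S_9 ≥ j} + #{S_9 ≥ j+1}.
By reflection, #{M_9 ≥ 5} = #{S_9 ≥ 5} + #{S_9 ≥ 6} = 46 + 10 = 56.
#{M_9 ≥ 6} = #{S_9 ≥ 6} + #{S_9 ≥ 7} = 10 + 10 = 20.
#{M_9 = 5} = 56 - 20 = 36.
P(M_9 = 5) = 36/512 = 9/128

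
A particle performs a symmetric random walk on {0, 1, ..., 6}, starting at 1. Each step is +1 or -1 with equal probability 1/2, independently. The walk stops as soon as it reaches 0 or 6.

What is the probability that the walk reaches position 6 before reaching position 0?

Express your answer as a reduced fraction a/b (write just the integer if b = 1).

Answer: 1/6

Derivation:
Symmetric walk (p = 1/2): the harmonic-function argument gives P(hit 6 before 0 | start at 1) = a/N.
P = 1/6 = 1/6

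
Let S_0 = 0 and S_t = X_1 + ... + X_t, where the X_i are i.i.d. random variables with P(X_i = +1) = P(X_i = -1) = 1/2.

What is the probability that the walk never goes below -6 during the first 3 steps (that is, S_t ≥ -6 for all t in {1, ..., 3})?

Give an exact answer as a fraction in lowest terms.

Let f(t,s) = #length-t paths at position s with S_1..S_t all ≥ -6.
f(t,s) = f(t-1,s-1) + f(t-1,s+1) for s ≥ -6; f(t,s) = 0 for s < -6.
t=0: f(0,0)=1
t=1: f(1,-1)=1 f(1,1)=1
t=2: f(2,-2)=1 f(2,0)=2 f(2,2)=1
t=3: f(3,-3)=1 f(3,-1)=3 f(3,1)=3 f(3,3)=1
Σ_s f(3,s) = 8
P = 8/8 = 1

Answer: 1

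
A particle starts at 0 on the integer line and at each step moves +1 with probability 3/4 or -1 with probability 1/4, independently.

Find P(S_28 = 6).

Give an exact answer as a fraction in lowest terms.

To reach position 6 after 28 steps: need 17 steps of +1 and 11 steps of -1.
Number of such sequences: C(28,17) = 21474180
Each has probability (3/4)^17 · (1/4)^11 = 129140163/72057594037927936
P = 21474180 · 129140163/72057594037927936 = 693294776372835/18014398509481984

Answer: 693294776372835/18014398509481984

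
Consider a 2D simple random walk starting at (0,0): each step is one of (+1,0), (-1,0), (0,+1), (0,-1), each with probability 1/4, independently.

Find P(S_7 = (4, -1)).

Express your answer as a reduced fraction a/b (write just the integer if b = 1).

Answer: 147/16384

Derivation:
Let h be the number of horizontal steps (so 7-h are vertical). To end at (4,-1) need (h+4)/2 right-steps and ((7-h)-1)/2 up-steps.
Sum over h with 4 ≤ h ≤ 6, h ≡ 0 (mod 2), 7-h ≡ 1 (mod 2):
h=4: C(7,4)·C(4,4)·C(3,1) = 35·1·3 = 105
h=6: C(7,6)·C(6,5)·C(1,0) = 7·6·1 = 42
Total favorable: 147
Total paths: 4^7 = 16384
P = 147/16384 = 147/16384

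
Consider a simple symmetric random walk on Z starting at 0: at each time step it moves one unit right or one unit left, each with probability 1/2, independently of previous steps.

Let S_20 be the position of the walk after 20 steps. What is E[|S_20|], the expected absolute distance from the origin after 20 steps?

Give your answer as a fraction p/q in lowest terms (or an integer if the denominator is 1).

Answer: 230945/65536

Derivation:
S_20 takes values m ≡ 0 (mod 2) with |m| ≤ 20; P(S_20=m) = C(20,(20+m)/2)/2^20.
Total paths: 2^20 = 1048576
Distribution: P(S=-20)=1/1048576, P(S=-18)=20/1048576, P(S=-16)=190/1048576, P(S=-14)=1140/1048576, P(S=-12)=4845/1048576, P(S=-10)=15504/1048576, P(S=-8)=38760/1048576, P(S=-6)=77520/1048576, P(S=-4)=125970/1048576, P(S=-2)=167960/1048576, P(S=0)=184756/1048576, P(S=2)=167960/1048576, P(S=4)=125970/1048576, P(S=6)=77520/1048576, P(S=8)=38760/1048576, P(S=10)=15504/1048576, P(S=12)=4845/1048576, P(S=14)=1140/1048576, P(S=16)=190/1048576, P(S=18)=20/1048576, P(S=20)=1/1048576
E[|S_20|] = Σ_m |m|·P(S_20=m) = 3695120/1048576 = 230945/65536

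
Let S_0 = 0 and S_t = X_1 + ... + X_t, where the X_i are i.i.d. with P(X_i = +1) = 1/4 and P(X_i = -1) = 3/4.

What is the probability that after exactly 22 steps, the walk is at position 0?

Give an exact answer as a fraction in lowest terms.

Answer: 15620645313/2199023255552

Derivation:
To be at 0 after 22 steps: need exactly 11 steps of +1 and 11 of -1.
Number of such sequences: C(22,11) = 705432
Each has probability (1/4)^11 · (3/4)^11 = 177147/17592186044416
P = 705432 · 177147/17592186044416 = 15620645313/2199023255552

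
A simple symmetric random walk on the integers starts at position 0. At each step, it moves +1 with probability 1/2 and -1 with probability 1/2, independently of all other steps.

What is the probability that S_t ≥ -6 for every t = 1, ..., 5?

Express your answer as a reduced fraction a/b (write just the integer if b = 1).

Answer: 1

Derivation:
Let f(t,s) = #length-t paths at position s with S_1..S_t all ≥ -6.
f(t,s) = f(t-1,s-1) + f(t-1,s+1) for s ≥ -6; f(t,s) = 0 for s < -6.
t=0: f(0,0)=1
t=1: f(1,-1)=1 f(1,1)=1
t=2: f(2,-2)=1 f(2,0)=2 f(2,2)=1
t=3: f(3,-3)=1 f(3,-1)=3 f(3,1)=3 f(3,3)=1
t=4: f(4,-4)=1 f(4,-2)=4 f(4,0)=6 f(4,2)=4 f(4,4)=1
t=5: f(5,-5)=1 f(5,-3)=5 f(5,-1)=10 f(5,1)=10 f(5,3)=5 f(5,5)=1
Σ_s f(5,s) = 32
P = 32/32 = 1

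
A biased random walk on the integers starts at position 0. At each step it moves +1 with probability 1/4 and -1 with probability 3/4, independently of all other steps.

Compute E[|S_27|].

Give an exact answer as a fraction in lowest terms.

Answer: 7604558710240581/562949953421312

Derivation:
S_27 takes values m ≡ 1 (mod 2) with |m| ≤ 27; P(S_27=m) = C(27,(27+m)/2) · (1/4)^((27+m)/2) · (3/4)^((27-m)/2).
Distribution: P(S=-27)=7625597484987/18014398509481984, P(S=-25)=68630377364883/18014398509481984, P(S=-23)=297398301914493/18014398509481984, P(S=-21)=826106394206925/18014398509481984, P(S=-19)=826106394206925/9007199254740992, P(S=-17)=1266696471117285/9007199254740992, P(S=-15)=1548184575810015/9007199254740992, P(S=-13)=1548184575810015/9007199254740992, P(S=-11)=2580307626350025/18014398509481984, P(S=-9)=1815772033357425/18014398509481984, P(S=-7)=1089463220014455/18014398509481984, P(S=-5)=561238628492295/18014398509481984, P(S=-3)=62359847610255/4503599627370496, P(S=-1)=23984556773175/4503599627370496, P(S=1)=7994852257725/4503599627370496, P(S=3)=2309623985565/4503599627370496, P(S=5)=2309623985565/18014398509481984, P(S=7)=498154192965/18014398509481984, P(S=9)=92250776475/18014398509481984, P(S=11)=14565912075/18014398509481984, P(S=13)=971060805/9007199254740992, P(S=15)=107895645/9007199254740992, P(S=17)=9808695/9007199254740992, P(S=19)=710775/9007199254740992, P(S=21)=78975/18014398509481984, P(S=23)=3159/18014398509481984, P(S=25)=81/18014398509481984, P(S=27)=1/18014398509481984
E[|S_27|] = Σ_m |m|·P(S_27=m) = 7604558710240581/562949953421312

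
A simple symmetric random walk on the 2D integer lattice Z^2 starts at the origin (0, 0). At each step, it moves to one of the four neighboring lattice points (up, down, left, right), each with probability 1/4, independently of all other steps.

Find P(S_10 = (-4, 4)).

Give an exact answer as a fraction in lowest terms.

Answer: 315/131072

Derivation:
Let h be the number of horizontal steps (so 10-h are vertical). To end at (-4,4) need (h-4)/2 right-steps and ((10-h)+4)/2 up-steps.
Sum over h with 4 ≤ h ≤ 6, h ≡ 0 (mod 2), 10-h ≡ 0 (mod 2):
h=4: C(10,4)·C(4,0)·C(6,5) = 210·1·6 = 1260
h=6: C(10,6)·C(6,1)·C(4,4) = 210·6·1 = 1260
Total favorable: 2520
Total paths: 4^10 = 1048576
P = 2520/1048576 = 315/131072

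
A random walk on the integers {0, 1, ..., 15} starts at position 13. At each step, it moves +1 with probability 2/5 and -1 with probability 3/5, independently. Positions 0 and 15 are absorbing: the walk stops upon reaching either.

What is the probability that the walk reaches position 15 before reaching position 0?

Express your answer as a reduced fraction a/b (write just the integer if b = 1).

Biased walk: p = 2/5, q = 3/5, r = q/p = 3/2
Gambler's ruin: P(hit 15 before 0 | start at 13) = (1 - r^a)/(1 - r^N)
r^13 = 1594323/8192; r^15 = 14348907/32768
P = (1 - 1594323/8192) / (1 - 14348907/32768) = -1586131/8192 / -14316139/32768 = 6344524/14316139

Answer: 6344524/14316139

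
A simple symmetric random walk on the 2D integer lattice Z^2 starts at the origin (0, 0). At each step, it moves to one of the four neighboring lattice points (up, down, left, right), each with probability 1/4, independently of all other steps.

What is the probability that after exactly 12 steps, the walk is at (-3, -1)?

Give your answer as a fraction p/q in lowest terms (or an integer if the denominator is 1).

Answer: 49005/2097152

Derivation:
Let h be the number of horizontal steps (so 12-h are vertical). To end at (-3,-1) need (h-3)/2 right-steps and ((12-h)-1)/2 up-steps.
Sum over h with 3 ≤ h ≤ 11, h ≡ 1 (mod 2), 12-h ≡ 1 (mod 2):
h=3: C(12,3)·C(3,0)·C(9,4) = 220·1·126 = 27720
h=5: C(12,5)·C(5,1)·C(7,3) = 792·5·35 = 138600
h=7: C(12,7)·C(7,2)·C(5,2) = 792·21·10 = 166320
h=9: C(12,9)·C(9,3)·C(3,1) = 220·84·3 = 55440
h=11: C(12,11)·C(11,4)·C(1,0) = 12·330·1 = 3960
Total favorable: 392040
Total paths: 4^12 = 16777216
P = 392040/16777216 = 49005/2097152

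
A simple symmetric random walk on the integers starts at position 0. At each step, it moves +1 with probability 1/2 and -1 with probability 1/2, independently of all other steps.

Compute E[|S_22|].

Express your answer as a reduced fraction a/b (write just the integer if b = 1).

Answer: 969969/262144

Derivation:
S_22 takes values m ≡ 0 (mod 2) with |m| ≤ 22; P(S_22=m) = C(22,(22+m)/2)/2^22.
Total paths: 2^22 = 4194304
Distribution: P(S=-22)=1/4194304, P(S=-20)=22/4194304, P(S=-18)=231/4194304, P(S=-16)=1540/4194304, P(S=-14)=7315/4194304, P(S=-12)=26334/4194304, P(S=-10)=74613/4194304, P(S=-8)=170544/4194304, P(S=-6)=319770/4194304, P(S=-4)=497420/4194304, P(S=-2)=646646/4194304, P(S=0)=705432/4194304, P(S=2)=646646/4194304, P(S=4)=497420/4194304, P(S=6)=319770/4194304, P(S=8)=170544/4194304, P(S=10)=74613/4194304, P(S=12)=26334/4194304, P(S=14)=7315/4194304, P(S=16)=1540/4194304, P(S=18)=231/4194304, P(S=20)=22/4194304, P(S=22)=1/4194304
E[|S_22|] = Σ_m |m|·P(S_22=m) = 15519504/4194304 = 969969/262144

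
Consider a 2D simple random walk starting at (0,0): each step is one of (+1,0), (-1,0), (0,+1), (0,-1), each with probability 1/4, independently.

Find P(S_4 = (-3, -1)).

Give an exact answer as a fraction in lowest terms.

Let h be the number of horizontal steps (so 4-h are vertical). To end at (-3,-1) need (h-3)/2 right-steps and ((4-h)-1)/2 up-steps.
Sum over h with 3 ≤ h ≤ 3, h ≡ 1 (mod 2), 4-h ≡ 1 (mod 2):
h=3: C(4,3)·C(3,0)·C(1,0) = 4·1·1 = 4
Total favorable: 4
Total paths: 4^4 = 256
P = 4/256 = 1/64

Answer: 1/64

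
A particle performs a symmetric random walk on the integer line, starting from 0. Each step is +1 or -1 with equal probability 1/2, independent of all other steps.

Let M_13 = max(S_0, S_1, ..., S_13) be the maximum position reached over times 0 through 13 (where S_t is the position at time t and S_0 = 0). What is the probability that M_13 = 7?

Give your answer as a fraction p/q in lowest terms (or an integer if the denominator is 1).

Answer: 143/4096

Derivation:
Let M_13 = max(S_0,...,S_13). Use the reflection principle: for j ≥ 1, #{paths with M_13 ≥ j} = #{S_13 ≥ j} + #{S_13 ≥ j+1}.
By reflection, #{M_13 ≥ 7} = #{S_13 ≥ 7} + #{S_13 ≥ 8} = 378 + 92 = 470.
#{M_13 ≥ 8} = #{S_13 ≥ 8} + #{S_13 ≥ 9} = 92 + 92 = 184.
#{M_13 = 7} = 470 - 184 = 286.
P(M_13 = 7) = 286/8192 = 143/4096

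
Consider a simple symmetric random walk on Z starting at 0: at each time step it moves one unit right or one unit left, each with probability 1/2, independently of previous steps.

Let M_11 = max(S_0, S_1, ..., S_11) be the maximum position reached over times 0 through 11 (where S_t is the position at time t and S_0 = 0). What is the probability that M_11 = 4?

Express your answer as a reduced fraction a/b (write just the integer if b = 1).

Let M_11 = max(S_0,...,S_11). Use the reflection principle: for j ≥ 1, #{paths with M_11 ≥ j} = #{S_11 ≥ j} + #{S_11 ≥ j+1}.
By reflection, #{M_11 ≥ 4} = #{S_11 ≥ 4} + #{S_11 ≥ 5} = 232 + 232 = 464.
#{M_11 ≥ 5} = #{S_11 ≥ 5} + #{S_11 ≥ 6} = 232 + 67 = 299.
#{M_11 = 4} = 464 - 299 = 165.
P(M_11 = 4) = 165/2048 = 165/2048

Answer: 165/2048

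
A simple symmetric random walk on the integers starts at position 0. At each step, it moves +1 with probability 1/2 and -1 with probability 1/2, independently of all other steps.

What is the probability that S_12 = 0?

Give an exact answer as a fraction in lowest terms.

To return to 0 after 12 steps: need exactly 6 steps of +1 and 6 of -1.
Favorable paths: C(12,6) = 924
Total paths: 2^12 = 4096
P = 924/4096 = 231/1024

Answer: 231/1024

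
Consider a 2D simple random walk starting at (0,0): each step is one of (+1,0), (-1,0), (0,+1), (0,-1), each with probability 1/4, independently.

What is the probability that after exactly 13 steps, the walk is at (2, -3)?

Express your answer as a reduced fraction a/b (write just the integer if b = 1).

Answer: 306735/16777216

Derivation:
Let h be the number of horizontal steps (so 13-h are vertical). To end at (2,-3) need (h+2)/2 right-steps and ((13-h)-3)/2 up-steps.
Sum over h with 2 ≤ h ≤ 10, h ≡ 0 (mod 2), 13-h ≡ 1 (mod 2):
h=2: C(13,2)·C(2,2)·C(11,4) = 78·1·330 = 25740
h=4: C(13,4)·C(4,3)·C(9,3) = 715·4·84 = 240240
h=6: C(13,6)·C(6,4)·C(7,2) = 1716·15·21 = 540540
h=8: C(13,8)·C(8,5)·C(5,1) = 1287·56·5 = 360360
h=10: C(13,10)·C(10,6)·C(3,0) = 286·210·1 = 60060
Total favorable: 1226940
Total paths: 4^13 = 67108864
P = 1226940/67108864 = 306735/16777216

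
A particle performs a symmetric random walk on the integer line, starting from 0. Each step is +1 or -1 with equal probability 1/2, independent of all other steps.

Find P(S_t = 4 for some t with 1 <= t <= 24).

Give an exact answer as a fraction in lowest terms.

Answer: 1779879/4194304

Derivation:
Count via complement. Let g(t,s) = #length-t paths at position s with S_1..S_t all ≠ 4.
g(t,s) = g(t-1,s-1) + g(t-1,s+1) for s ≠ 4; g(t,4) = 0.
t=0: g(0,0)=1
t=1: g(1,-1)=1 g(1,1)=1
t=2: g(2,-2)=1 g(2,0)=2 g(2,2)=1
t=3: g(3,-3)=1 g(3,-1)=3 g(3,1)=3 g(3,3)=1
t=4: g(4,-4)=1 g(4,-2)=4 g(4,0)=6 g(4,2)=4
t=5: g(5,-5)=1 g(5,-3)=5 g(5,-1)=10 g(5,1)=10 g(5,3)=4
t=6: g(6,-6)=1 g(6,-4)=6 g(6,-2)=15 g(6,0)=20 g(6,2)=14
t=7: g(7,-7)=1 g(7,-5)=7 g(7,-3)=21 g(7,-1)=35 g(7,1)=34 g(7,3)=14
t=8: g(8,-8)=1 g(8,-6)=8 g(8,-4)=28 g(8,-2)=56 g(8,0)=69 g(8,2)=48
t=9: g(9,-9)=1 g(9,-7)=9 g(9,-5)=36 g(9,-3)=84 g(9,-1)=125 g(9,1)=117 g(9,3)=48
t=10: g(10,-10)=1 g(10,-8)=10 g(10,-6)=45 g(10,-4)=120 g(10,-2)=209 g(10,0)=242 g(10,2)=165
t=11: g(11,-11)=1 g(11,-9)=11 g(11,-7)=55 g(11,-5)=165 g(11,-3)=329 g(11,-1)=451 g(11,1)=407 g(11,3)=165
t=12: g(12,-12)=1 g(12,-10)=12 g(12,-8)=66 g(12,-6)=220 g(12,-4)=494 g(12,-2)=780 g(12,0)=858 g(12,2)=572
t=13: g(13,-13)=1 g(13,-11)=13 g(13,-9)=78 g(13,-7)=286 g(13,-5)=714 g(13,-3)=1274 g(13,-1)=1638 g(13,1)=1430 g(13,3)=572
t=14: g(14,-14)=1 g(14,-12)=14 g(14,-10)=91 g(14,-8)=364 g(14,-6)=1000 g(14,-4)=1988 g(14,-2)=2912 g(14,0)=3068 g(14,2)=2002
t=15: g(15,-15)=1 g(15,-13)=15 g(15,-11)=105 g(15,-9)=455 g(15,-7)=1364 g(15,-5)=2988 g(15,-3)=4900 g(15,-1)=5980 g(15,1)=5070 g(15,3)=2002
t=16: g(16,-16)=1 g(16,-14)=16 g(16,-12)=120 g(16,-10)=560 g(16,-8)=1819 g(16,-6)=4352 g(16,-4)=7888 g(16,-2)=10880 g(16,0)=11050 g(16,2)=7072
t=17: g(17,-17)=1 g(17,-15)=17 g(17,-13)=136 g(17,-11)=680 g(17,-9)=2379 g(17,-7)=6171 g(17,-5)=12240 g(17,-3)=18768 g(17,-1)=21930 g(17,1)=18122 g(17,3)=7072
t=18: g(18,-18)=1 g(18,-16)=18 g(18,-14)=153 g(18,-12)=816 g(18,-10)=3059 g(18,-8)=8550 g(18,-6)=18411 g(18,-4)=31008 g(18,-2)=40698 g(18,0)=40052 g(18,2)=25194
t=19: g(19,-19)=1 g(19,-17)=19 g(19,-15)=171 g(19,-13)=969 g(19,-11)=3875 g(19,-9)=11609 g(19,-7)=26961 g(19,-5)=49419 g(19,-3)=71706 g(19,-1)=80750 g(19,1)=65246 g(19,3)=25194
t=20: g(20,-20)=1 g(20,-18)=20 g(20,-16)=190 g(20,-14)=1140 g(20,-12)=4844 g(20,-10)=15484 g(20,-8)=38570 g(20,-6)=76380 g(20,-4)=121125 g(20,-2)=152456 g(20,0)=145996 g(20,2)=90440
t=21: g(21,-21)=1 g(21,-19)=21 g(21,-17)=210 g(21,-15)=1330 g(21,-13)=5984 g(21,-11)=20328 g(21,-9)=54054 g(21,-7)=114950 g(21,-5)=197505 g(21,-3)=273581 g(21,-1)=298452 g(21,1)=236436 g(21,3)=90440
t=22: g(22,-22)=1 g(22,-20)=22 g(22,-18)=231 g(22,-16)=1540 g(22,-14)=7314 g(22,-12)=26312 g(22,-10)=74382 g(22,-8)=169004 g(22,-6)=312455 g(22,-4)=471086 g(22,-2)=572033 g(22,0)=534888 g(22,2)=326876
t=23: g(23,-23)=1 g(23,-21)=23 g(23,-19)=253 g(23,-17)=1771 g(23,-15)=8854 g(23,-13)=33626 g(23,-11)=100694 g(23,-9)=243386 g(23,-7)=481459 g(23,-5)=783541 g(23,-3)=1043119 g(23,-1)=1106921 g(23,1)=861764 g(23,3)=326876
t=24: g(24,-24)=1 g(24,-22)=24 g(24,-20)=276 g(24,-18)=2024 g(24,-16)=10625 g(24,-14)=42480 g(24,-12)=134320 g(24,-10)=344080 g(24,-8)=724845 g(24,-6)=1265000 g(24,-4)=1826660 g(24,-2)=2150040 g(24,0)=1968685 g(24,2)=1188640
Paths never hitting 4: Σ_s g(24,s) = 9657700
Paths hitting 4: 2^24 - 9657700 = 7119516
P = 7119516/16777216 = 1779879/4194304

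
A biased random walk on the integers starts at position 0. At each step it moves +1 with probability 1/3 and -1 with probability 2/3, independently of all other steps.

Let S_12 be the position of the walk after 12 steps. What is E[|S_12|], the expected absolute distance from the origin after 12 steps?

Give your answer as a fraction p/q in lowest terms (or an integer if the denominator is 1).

S_12 takes values m ≡ 0 (mod 2) with |m| ≤ 12; P(S_12=m) = C(12,(12+m)/2) · (1/3)^((12+m)/2) · (2/3)^((12-m)/2).
Distribution: P(S=-12)=4096/531441, P(S=-10)=8192/177147, P(S=-8)=22528/177147, P(S=-6)=112640/531441, P(S=-4)=14080/59049, P(S=-2)=11264/59049, P(S=0)=19712/177147, P(S=2)=2816/59049, P(S=4)=880/59049, P(S=6)=1760/531441, P(S=8)=88/177147, P(S=10)=8/177147, P(S=12)=1/531441
E[|S_12|] = Σ_m |m|·P(S_12=m) = 257372/59049

Answer: 257372/59049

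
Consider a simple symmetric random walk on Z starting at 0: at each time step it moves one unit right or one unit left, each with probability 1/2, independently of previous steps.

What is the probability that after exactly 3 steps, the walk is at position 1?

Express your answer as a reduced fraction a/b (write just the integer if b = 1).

Answer: 3/8

Derivation:
To reach position 1 after 3 steps: need 2 steps of +1 and 1 of -1.
Favorable paths: C(3,2) = 3
Total paths: 2^3 = 8
P = 3/8 = 3/8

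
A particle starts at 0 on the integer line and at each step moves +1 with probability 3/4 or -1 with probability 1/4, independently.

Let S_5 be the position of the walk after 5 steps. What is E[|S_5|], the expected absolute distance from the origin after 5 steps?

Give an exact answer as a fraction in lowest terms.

S_5 takes values m ≡ 1 (mod 2) with |m| ≤ 5; P(S_5=m) = C(5,(5+m)/2) · (3/4)^((5+m)/2) · (1/4)^((5-m)/2).
Distribution: P(S=-5)=1/1024, P(S=-3)=15/1024, P(S=-1)=45/512, P(S=1)=135/512, P(S=3)=405/1024, P(S=5)=243/1024
E[|S_5|] = Σ_m |m|·P(S_5=m) = 355/128

Answer: 355/128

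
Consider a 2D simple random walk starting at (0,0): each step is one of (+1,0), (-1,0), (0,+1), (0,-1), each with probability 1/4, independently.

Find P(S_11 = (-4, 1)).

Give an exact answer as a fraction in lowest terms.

Let h be the number of horizontal steps (so 11-h are vertical). To end at (-4,1) need (h-4)/2 right-steps and ((11-h)+1)/2 up-steps.
Sum over h with 4 ≤ h ≤ 10, h ≡ 0 (mod 2), 11-h ≡ 1 (mod 2):
h=4: C(11,4)·C(4,0)·C(7,4) = 330·1·35 = 11550
h=6: C(11,6)·C(6,1)·C(5,3) = 462·6·10 = 27720
h=8: C(11,8)·C(8,2)·C(3,2) = 165·28·3 = 13860
h=10: C(11,10)·C(10,3)·C(1,1) = 11·120·1 = 1320
Total favorable: 54450
Total paths: 4^11 = 4194304
P = 54450/4194304 = 27225/2097152

Answer: 27225/2097152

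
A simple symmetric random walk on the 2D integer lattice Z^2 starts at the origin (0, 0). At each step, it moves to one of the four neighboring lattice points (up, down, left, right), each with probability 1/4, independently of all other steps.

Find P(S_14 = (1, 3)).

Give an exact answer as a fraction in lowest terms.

Let h be the number of horizontal steps (so 14-h are vertical). To end at (1,3) need (h+1)/2 right-steps and ((14-h)+3)/2 up-steps.
Sum over h with 1 ≤ h ≤ 11, h ≡ 1 (mod 2), 14-h ≡ 1 (mod 2):
h=1: C(14,1)·C(1,1)·C(13,8) = 14·1·1287 = 18018
h=3: C(14,3)·C(3,2)·C(11,7) = 364·3·330 = 360360
h=5: C(14,5)·C(5,3)·C(9,6) = 2002·10·84 = 1681680
h=7: C(14,7)·C(7,4)·C(7,5) = 3432·35·21 = 2522520
h=9: C(14,9)·C(9,5)·C(5,4) = 2002·126·5 = 1261260
h=11: C(14,11)·C(11,6)·C(3,3) = 364·462·1 = 168168
Total favorable: 6012006
Total paths: 4^14 = 268435456
P = 6012006/268435456 = 3006003/134217728

Answer: 3006003/134217728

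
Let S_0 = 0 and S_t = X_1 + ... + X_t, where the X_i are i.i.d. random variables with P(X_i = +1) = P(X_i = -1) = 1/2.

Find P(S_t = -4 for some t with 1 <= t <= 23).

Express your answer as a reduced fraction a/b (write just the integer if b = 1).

Answer: 106135/262144

Derivation:
Count via complement. Let g(t,s) = #length-t paths at position s with S_1..S_t all ≠ -4.
g(t,s) = g(t-1,s-1) + g(t-1,s+1) for s ≠ -4; g(t,-4) = 0.
t=0: g(0,0)=1
t=1: g(1,-1)=1 g(1,1)=1
t=2: g(2,-2)=1 g(2,0)=2 g(2,2)=1
t=3: g(3,-3)=1 g(3,-1)=3 g(3,1)=3 g(3,3)=1
t=4: g(4,-2)=4 g(4,0)=6 g(4,2)=4 g(4,4)=1
t=5: g(5,-3)=4 g(5,-1)=10 g(5,1)=10 g(5,3)=5 g(5,5)=1
t=6: g(6,-2)=14 g(6,0)=20 g(6,2)=15 g(6,4)=6 g(6,6)=1
t=7: g(7,-3)=14 g(7,-1)=34 g(7,1)=35 g(7,3)=21 g(7,5)=7 g(7,7)=1
t=8: g(8,-2)=48 g(8,0)=69 g(8,2)=56 g(8,4)=28 g(8,6)=8 g(8,8)=1
t=9: g(9,-3)=48 g(9,-1)=117 g(9,1)=125 g(9,3)=84 g(9,5)=36 g(9,7)=9 g(9,9)=1
t=10: g(10,-2)=165 g(10,0)=242 g(10,2)=209 g(10,4)=120 g(10,6)=45 g(10,8)=10 g(10,10)=1
t=11: g(11,-3)=165 g(11,-1)=407 g(11,1)=451 g(11,3)=329 g(11,5)=165 g(11,7)=55 g(11,9)=11 g(11,11)=1
t=12: g(12,-2)=572 g(12,0)=858 g(12,2)=780 g(12,4)=494 g(12,6)=220 g(12,8)=66 g(12,10)=12 g(12,12)=1
t=13: g(13,-3)=572 g(13,-1)=1430 g(13,1)=1638 g(13,3)=1274 g(13,5)=714 g(13,7)=286 g(13,9)=78 g(13,11)=13 g(13,13)=1
t=14: g(14,-2)=2002 g(14,0)=3068 g(14,2)=2912 g(14,4)=1988 g(14,6)=1000 g(14,8)=364 g(14,10)=91 g(14,12)=14 g(14,14)=1
t=15: g(15,-3)=2002 g(15,-1)=5070 g(15,1)=5980 g(15,3)=4900 g(15,5)=2988 g(15,7)=1364 g(15,9)=455 g(15,11)=105 g(15,13)=15 g(15,15)=1
t=16: g(16,-2)=7072 g(16,0)=11050 g(16,2)=10880 g(16,4)=7888 g(16,6)=4352 g(16,8)=1819 g(16,10)=560 g(16,12)=120 g(16,14)=16 g(16,16)=1
t=17: g(17,-3)=7072 g(17,-1)=18122 g(17,1)=21930 g(17,3)=18768 g(17,5)=12240 g(17,7)=6171 g(17,9)=2379 g(17,11)=680 g(17,13)=136 g(17,15)=17 g(17,17)=1
t=18: g(18,-2)=25194 g(18,0)=40052 g(18,2)=40698 g(18,4)=31008 g(18,6)=18411 g(18,8)=8550 g(18,10)=3059 g(18,12)=816 g(18,14)=153 g(18,16)=18 g(18,18)=1
t=19: g(19,-3)=25194 g(19,-1)=65246 g(19,1)=80750 g(19,3)=71706 g(19,5)=49419 g(19,7)=26961 g(19,9)=11609 g(19,11)=3875 g(19,13)=969 g(19,15)=171 g(19,17)=19 g(19,19)=1
t=20: g(20,-2)=90440 g(20,0)=145996 g(20,2)=152456 g(20,4)=121125 g(20,6)=76380 g(20,8)=38570 g(20,10)=15484 g(20,12)=4844 g(20,14)=1140 g(20,16)=190 g(20,18)=20 g(20,20)=1
t=21: g(21,-3)=90440 g(21,-1)=236436 g(21,1)=298452 g(21,3)=273581 g(21,5)=197505 g(21,7)=114950 g(21,9)=54054 g(21,11)=20328 g(21,13)=5984 g(21,15)=1330 g(21,17)=210 g(21,19)=21 g(21,21)=1
t=22: g(22,-2)=326876 g(22,0)=534888 g(22,2)=572033 g(22,4)=471086 g(22,6)=312455 g(22,8)=169004 g(22,10)=74382 g(22,12)=26312 g(22,14)=7314 g(22,16)=1540 g(22,18)=231 g(22,20)=22 g(22,22)=1
t=23: g(23,-3)=326876 g(23,-1)=861764 g(23,1)=1106921 g(23,3)=1043119 g(23,5)=783541 g(23,7)=481459 g(23,9)=243386 g(23,11)=100694 g(23,13)=33626 g(23,15)=8854 g(23,17)=1771 g(23,19)=253 g(23,21)=23 g(23,23)=1
Paths never hitting -4: Σ_s g(23,s) = 4992288
Paths hitting -4: 2^23 - 4992288 = 3396320
P = 3396320/8388608 = 106135/262144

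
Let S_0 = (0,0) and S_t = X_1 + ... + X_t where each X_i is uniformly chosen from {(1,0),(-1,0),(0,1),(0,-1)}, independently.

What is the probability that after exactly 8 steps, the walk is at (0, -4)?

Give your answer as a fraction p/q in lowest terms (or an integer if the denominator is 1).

Let h be the number of horizontal steps (so 8-h are vertical). To end at (0,-4) need (h+0)/2 right-steps and ((8-h)-4)/2 up-steps.
Sum over h with 0 ≤ h ≤ 4, h ≡ 0 (mod 2), 8-h ≡ 0 (mod 2):
h=0: C(8,0)·C(0,0)·C(8,2) = 1·1·28 = 28
h=2: C(8,2)·C(2,1)·C(6,1) = 28·2·6 = 336
h=4: C(8,4)·C(4,2)·C(4,0) = 70·6·1 = 420
Total favorable: 784
Total paths: 4^8 = 65536
P = 784/65536 = 49/4096

Answer: 49/4096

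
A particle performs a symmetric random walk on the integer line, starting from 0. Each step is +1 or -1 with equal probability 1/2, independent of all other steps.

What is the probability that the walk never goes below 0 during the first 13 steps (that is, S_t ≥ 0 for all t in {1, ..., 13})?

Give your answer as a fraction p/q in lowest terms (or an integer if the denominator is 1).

Let f(t,s) = #length-t paths at position s with S_1..S_t all ≥ 0.
f(t,s) = f(t-1,s-1) + f(t-1,s+1) for s ≥ 0; f(t,s) = 0 for s < 0.
t=0: f(0,0)=1
t=1: f(1,1)=1
t=2: f(2,0)=1 f(2,2)=1
t=3: f(3,1)=2 f(3,3)=1
t=4: f(4,0)=2 f(4,2)=3 f(4,4)=1
t=5: f(5,1)=5 f(5,3)=4 f(5,5)=1
t=6: f(6,0)=5 f(6,2)=9 f(6,4)=5 f(6,6)=1
t=7: f(7,1)=14 f(7,3)=14 f(7,5)=6 f(7,7)=1
t=8: f(8,0)=14 f(8,2)=28 f(8,4)=20 f(8,6)=7 f(8,8)=1
t=9: f(9,1)=42 f(9,3)=48 f(9,5)=27 f(9,7)=8 f(9,9)=1
t=10: f(10,0)=42 f(10,2)=90 f(10,4)=75 f(10,6)=35 f(10,8)=9 f(10,10)=1
t=11: f(11,1)=132 f(11,3)=165 f(11,5)=110 f(11,7)=44 f(11,9)=10 f(11,11)=1
t=12: f(12,0)=132 f(12,2)=297 f(12,4)=275 f(12,6)=154 f(12,8)=54 f(12,10)=11 f(12,12)=1
t=13: f(13,1)=429 f(13,3)=572 f(13,5)=429 f(13,7)=208 f(13,9)=65 f(13,11)=12 f(13,13)=1
Σ_s f(13,s) = 1716
P = 1716/8192 = 429/2048

Answer: 429/2048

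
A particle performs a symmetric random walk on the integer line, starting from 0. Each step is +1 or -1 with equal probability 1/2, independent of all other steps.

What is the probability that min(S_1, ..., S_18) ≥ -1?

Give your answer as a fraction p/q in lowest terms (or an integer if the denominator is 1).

Let f(t,s) = #length-t paths at position s with S_1..S_t all ≥ -1.
f(t,s) = f(t-1,s-1) + f(t-1,s+1) for s ≥ -1; f(t,s) = 0 for s < -1.
t=0: f(0,0)=1
t=1: f(1,-1)=1 f(1,1)=1
t=2: f(2,0)=2 f(2,2)=1
t=3: f(3,-1)=2 f(3,1)=3 f(3,3)=1
t=4: f(4,0)=5 f(4,2)=4 f(4,4)=1
t=5: f(5,-1)=5 f(5,1)=9 f(5,3)=5 f(5,5)=1
t=6: f(6,0)=14 f(6,2)=14 f(6,4)=6 f(6,6)=1
t=7: f(7,-1)=14 f(7,1)=28 f(7,3)=20 f(7,5)=7 f(7,7)=1
t=8: f(8,0)=42 f(8,2)=48 f(8,4)=27 f(8,6)=8 f(8,8)=1
t=9: f(9,-1)=42 f(9,1)=90 f(9,3)=75 f(9,5)=35 f(9,7)=9 f(9,9)=1
t=10: f(10,0)=132 f(10,2)=165 f(10,4)=110 f(10,6)=44 f(10,8)=10 f(10,10)=1
t=11: f(11,-1)=132 f(11,1)=297 f(11,3)=275 f(11,5)=154 f(11,7)=54 f(11,9)=11 f(11,11)=1
t=12: f(12,0)=429 f(12,2)=572 f(12,4)=429 f(12,6)=208 f(12,8)=65 f(12,10)=12 f(12,12)=1
t=13: f(13,-1)=429 f(13,1)=1001 f(13,3)=1001 f(13,5)=637 f(13,7)=273 f(13,9)=77 f(13,11)=13 f(13,13)=1
t=14: f(14,0)=1430 f(14,2)=2002 f(14,4)=1638 f(14,6)=910 f(14,8)=350 f(14,10)=90 f(14,12)=14 f(14,14)=1
t=15: f(15,-1)=1430 f(15,1)=3432 f(15,3)=3640 f(15,5)=2548 f(15,7)=1260 f(15,9)=440 f(15,11)=104 f(15,13)=15 f(15,15)=1
t=16: f(16,0)=4862 f(16,2)=7072 f(16,4)=6188 f(16,6)=3808 f(16,8)=1700 f(16,10)=544 f(16,12)=119 f(16,14)=16 f(16,16)=1
t=17: f(17,-1)=4862 f(17,1)=11934 f(17,3)=13260 f(17,5)=9996 f(17,7)=5508 f(17,9)=2244 f(17,11)=663 f(17,13)=135 f(17,15)=17 f(17,17)=1
t=18: f(18,0)=16796 f(18,2)=25194 f(18,4)=23256 f(18,6)=15504 f(18,8)=7752 f(18,10)=2907 f(18,12)=798 f(18,14)=152 f(18,16)=18 f(18,18)=1
Σ_s f(18,s) = 92378
P = 92378/262144 = 46189/131072

Answer: 46189/131072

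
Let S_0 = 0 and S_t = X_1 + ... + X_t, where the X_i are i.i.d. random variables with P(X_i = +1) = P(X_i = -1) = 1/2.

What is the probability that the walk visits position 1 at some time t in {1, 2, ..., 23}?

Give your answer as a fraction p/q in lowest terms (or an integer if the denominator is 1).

Count via complement. Let g(t,s) = #length-t paths at position s with S_1..S_t all ≠ 1.
g(t,s) = g(t-1,s-1) + g(t-1,s+1) for s ≠ 1; g(t,1) = 0.
t=0: g(0,0)=1
t=1: g(1,-1)=1
t=2: g(2,-2)=1 g(2,0)=1
t=3: g(3,-3)=1 g(3,-1)=2
t=4: g(4,-4)=1 g(4,-2)=3 g(4,0)=2
t=5: g(5,-5)=1 g(5,-3)=4 g(5,-1)=5
t=6: g(6,-6)=1 g(6,-4)=5 g(6,-2)=9 g(6,0)=5
t=7: g(7,-7)=1 g(7,-5)=6 g(7,-3)=14 g(7,-1)=14
t=8: g(8,-8)=1 g(8,-6)=7 g(8,-4)=20 g(8,-2)=28 g(8,0)=14
t=9: g(9,-9)=1 g(9,-7)=8 g(9,-5)=27 g(9,-3)=48 g(9,-1)=42
t=10: g(10,-10)=1 g(10,-8)=9 g(10,-6)=35 g(10,-4)=75 g(10,-2)=90 g(10,0)=42
t=11: g(11,-11)=1 g(11,-9)=10 g(11,-7)=44 g(11,-5)=110 g(11,-3)=165 g(11,-1)=132
t=12: g(12,-12)=1 g(12,-10)=11 g(12,-8)=54 g(12,-6)=154 g(12,-4)=275 g(12,-2)=297 g(12,0)=132
t=13: g(13,-13)=1 g(13,-11)=12 g(13,-9)=65 g(13,-7)=208 g(13,-5)=429 g(13,-3)=572 g(13,-1)=429
t=14: g(14,-14)=1 g(14,-12)=13 g(14,-10)=77 g(14,-8)=273 g(14,-6)=637 g(14,-4)=1001 g(14,-2)=1001 g(14,0)=429
t=15: g(15,-15)=1 g(15,-13)=14 g(15,-11)=90 g(15,-9)=350 g(15,-7)=910 g(15,-5)=1638 g(15,-3)=2002 g(15,-1)=1430
t=16: g(16,-16)=1 g(16,-14)=15 g(16,-12)=104 g(16,-10)=440 g(16,-8)=1260 g(16,-6)=2548 g(16,-4)=3640 g(16,-2)=3432 g(16,0)=1430
t=17: g(17,-17)=1 g(17,-15)=16 g(17,-13)=119 g(17,-11)=544 g(17,-9)=1700 g(17,-7)=3808 g(17,-5)=6188 g(17,-3)=7072 g(17,-1)=4862
t=18: g(18,-18)=1 g(18,-16)=17 g(18,-14)=135 g(18,-12)=663 g(18,-10)=2244 g(18,-8)=5508 g(18,-6)=9996 g(18,-4)=13260 g(18,-2)=11934 g(18,0)=4862
t=19: g(19,-19)=1 g(19,-17)=18 g(19,-15)=152 g(19,-13)=798 g(19,-11)=2907 g(19,-9)=7752 g(19,-7)=15504 g(19,-5)=23256 g(19,-3)=25194 g(19,-1)=16796
t=20: g(20,-20)=1 g(20,-18)=19 g(20,-16)=170 g(20,-14)=950 g(20,-12)=3705 g(20,-10)=10659 g(20,-8)=23256 g(20,-6)=38760 g(20,-4)=48450 g(20,-2)=41990 g(20,0)=16796
t=21: g(21,-21)=1 g(21,-19)=20 g(21,-17)=189 g(21,-15)=1120 g(21,-13)=4655 g(21,-11)=14364 g(21,-9)=33915 g(21,-7)=62016 g(21,-5)=87210 g(21,-3)=90440 g(21,-1)=58786
t=22: g(22,-22)=1 g(22,-20)=21 g(22,-18)=209 g(22,-16)=1309 g(22,-14)=5775 g(22,-12)=19019 g(22,-10)=48279 g(22,-8)=95931 g(22,-6)=149226 g(22,-4)=177650 g(22,-2)=149226 g(22,0)=58786
t=23: g(23,-23)=1 g(23,-21)=22 g(23,-19)=230 g(23,-17)=1518 g(23,-15)=7084 g(23,-13)=24794 g(23,-11)=67298 g(23,-9)=144210 g(23,-7)=245157 g(23,-5)=326876 g(23,-3)=326876 g(23,-1)=208012
Paths never hitting 1: Σ_s g(23,s) = 1352078
Paths hitting 1: 2^23 - 1352078 = 7036530
P = 7036530/8388608 = 3518265/4194304

Answer: 3518265/4194304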